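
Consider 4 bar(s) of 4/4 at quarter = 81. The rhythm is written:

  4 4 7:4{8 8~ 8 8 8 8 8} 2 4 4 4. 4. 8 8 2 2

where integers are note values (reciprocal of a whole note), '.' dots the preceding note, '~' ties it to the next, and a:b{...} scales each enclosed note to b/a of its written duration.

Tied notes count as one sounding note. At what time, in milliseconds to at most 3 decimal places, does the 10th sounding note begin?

note 10 onset = 6b = 4444.444ms

1. 0.0ms @ 0 + 740.741ms (1)
2. 740.741ms @ 1 + 740.741ms (1)
3. 1481.481ms @ 2 + 211.64ms (2/7)
4. 1693.122ms @ 16/7 + 423.28ms (4/7)
5. 2116.402ms @ 20/7 + 211.64ms (2/7)
6. 2328.042ms @ 22/7 + 211.64ms (2/7)
7. 2539.683ms @ 24/7 + 211.64ms (2/7)
8. 2751.323ms @ 26/7 + 211.64ms (2/7)
9. 2962.963ms @ 4 + 1481.481ms (2)
10. 4444.444ms @ 6 + 740.741ms (1)
11. 5185.185ms @ 7 + 740.741ms (1)
12. 5925.926ms @ 8 + 1111.111ms (3/2)
13. 7037.037ms @ 19/2 + 1111.111ms (3/2)
14. 8148.148ms @ 11 + 370.37ms (1/2)
15. 8518.519ms @ 23/2 + 370.37ms (1/2)
16. 8888.889ms @ 12 + 1481.481ms (2)
17. 10370.37ms @ 14 + 1481.481ms (2)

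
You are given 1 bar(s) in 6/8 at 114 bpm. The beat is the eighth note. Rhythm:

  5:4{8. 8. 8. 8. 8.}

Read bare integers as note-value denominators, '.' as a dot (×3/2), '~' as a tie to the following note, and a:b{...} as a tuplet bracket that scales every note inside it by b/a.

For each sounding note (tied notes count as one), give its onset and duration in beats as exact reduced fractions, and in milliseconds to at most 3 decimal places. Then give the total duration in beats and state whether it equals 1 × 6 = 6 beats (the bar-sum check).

1) 0.0ms=0b +631.579ms=6/5b
2) 631.579ms=6/5b +631.579ms=6/5b
3) 1263.158ms=12/5b +631.579ms=6/5b
4) 1894.737ms=18/5b +631.579ms=6/5b
5) 2526.316ms=24/5b +631.579ms=6/5b
Σ=6b of 6 (114bpm 6/8) — PASS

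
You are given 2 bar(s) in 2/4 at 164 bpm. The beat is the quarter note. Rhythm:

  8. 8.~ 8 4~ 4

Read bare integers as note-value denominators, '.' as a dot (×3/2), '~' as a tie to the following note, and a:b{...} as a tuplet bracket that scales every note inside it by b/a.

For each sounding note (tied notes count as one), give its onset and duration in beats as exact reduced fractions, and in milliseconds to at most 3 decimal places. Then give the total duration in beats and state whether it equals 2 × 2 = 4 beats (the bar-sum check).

1) 0.0ms=0b +274.39ms=3/4b
2) 274.39ms=3/4b +457.317ms=5/4b
3) 731.707ms=2b +731.707ms=2b
Σ=4b of 4 (164bpm 2/4) — PASS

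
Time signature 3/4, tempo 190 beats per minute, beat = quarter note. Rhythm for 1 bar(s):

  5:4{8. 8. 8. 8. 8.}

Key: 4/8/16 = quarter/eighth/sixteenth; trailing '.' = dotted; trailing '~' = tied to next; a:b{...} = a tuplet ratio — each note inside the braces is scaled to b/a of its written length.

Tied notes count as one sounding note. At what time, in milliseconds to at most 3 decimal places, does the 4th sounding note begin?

note 4 onset = 9/5b = 568.421ms

1. 0.0ms @ 0 + 189.474ms (3/5)
2. 189.474ms @ 3/5 + 189.474ms (3/5)
3. 378.947ms @ 6/5 + 189.474ms (3/5)
4. 568.421ms @ 9/5 + 189.474ms (3/5)
5. 757.895ms @ 12/5 + 189.474ms (3/5)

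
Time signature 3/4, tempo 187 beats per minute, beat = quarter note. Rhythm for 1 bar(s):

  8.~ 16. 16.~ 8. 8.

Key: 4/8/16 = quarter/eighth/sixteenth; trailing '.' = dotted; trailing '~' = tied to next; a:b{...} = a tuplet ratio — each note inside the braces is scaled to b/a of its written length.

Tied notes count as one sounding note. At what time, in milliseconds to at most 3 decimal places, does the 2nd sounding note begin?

note 2 onset = 9/8b = 360.963ms

1. 0.0ms @ 0 + 360.963ms (9/8)
2. 360.963ms @ 9/8 + 360.963ms (9/8)
3. 721.925ms @ 9/4 + 240.642ms (3/4)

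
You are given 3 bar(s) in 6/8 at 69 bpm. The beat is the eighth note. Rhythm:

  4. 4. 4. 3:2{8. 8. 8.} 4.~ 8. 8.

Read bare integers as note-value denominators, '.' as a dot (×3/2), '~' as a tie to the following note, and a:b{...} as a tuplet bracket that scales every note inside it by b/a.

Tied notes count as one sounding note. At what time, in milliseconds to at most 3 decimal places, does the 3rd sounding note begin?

1. 0.0ms @ 0 + 2608.696ms (3)
2. 2608.696ms @ 3 + 2608.696ms (3)
3. 5217.391ms @ 6 + 2608.696ms (3)
4. 7826.087ms @ 9 + 869.565ms (1)
5. 8695.652ms @ 10 + 869.565ms (1)
6. 9565.217ms @ 11 + 869.565ms (1)
7. 10434.783ms @ 12 + 3913.043ms (9/2)
8. 14347.826ms @ 33/2 + 1304.348ms (3/2)

note 3 onset = 6b = 5217.391ms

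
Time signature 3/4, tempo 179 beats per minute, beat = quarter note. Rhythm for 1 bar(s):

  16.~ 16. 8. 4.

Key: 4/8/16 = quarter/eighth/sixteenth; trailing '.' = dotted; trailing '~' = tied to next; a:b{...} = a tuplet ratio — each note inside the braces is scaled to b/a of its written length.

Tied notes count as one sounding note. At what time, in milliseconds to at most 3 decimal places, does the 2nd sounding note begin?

note 2 onset = 3/4b = 251.397ms

1. 0.0ms @ 0 + 251.397ms (3/4)
2. 251.397ms @ 3/4 + 251.397ms (3/4)
3. 502.793ms @ 3/2 + 502.793ms (3/2)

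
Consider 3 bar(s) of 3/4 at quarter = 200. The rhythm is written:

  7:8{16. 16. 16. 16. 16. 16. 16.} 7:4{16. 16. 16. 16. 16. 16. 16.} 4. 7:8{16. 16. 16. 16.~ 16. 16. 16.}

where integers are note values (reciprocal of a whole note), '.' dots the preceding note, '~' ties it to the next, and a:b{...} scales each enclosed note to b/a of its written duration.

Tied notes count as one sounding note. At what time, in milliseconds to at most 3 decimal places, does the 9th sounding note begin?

1. 0.0ms @ 0 + 128.571ms (3/7)
2. 128.571ms @ 3/7 + 128.571ms (3/7)
3. 257.143ms @ 6/7 + 128.571ms (3/7)
4. 385.714ms @ 9/7 + 128.571ms (3/7)
5. 514.286ms @ 12/7 + 128.571ms (3/7)
6. 642.857ms @ 15/7 + 128.571ms (3/7)
7. 771.429ms @ 18/7 + 128.571ms (3/7)
8. 900.0ms @ 3 + 64.286ms (3/14)
9. 964.286ms @ 45/14 + 64.286ms (3/14)
10. 1028.571ms @ 24/7 + 64.286ms (3/14)
11. 1092.857ms @ 51/14 + 64.286ms (3/14)
12. 1157.143ms @ 27/7 + 64.286ms (3/14)
13. 1221.429ms @ 57/14 + 64.286ms (3/14)
14. 1285.714ms @ 30/7 + 64.286ms (3/14)
15. 1350.0ms @ 9/2 + 450.0ms (3/2)
16. 1800.0ms @ 6 + 128.571ms (3/7)
17. 1928.571ms @ 45/7 + 128.571ms (3/7)
18. 2057.143ms @ 48/7 + 128.571ms (3/7)
19. 2185.714ms @ 51/7 + 257.143ms (6/7)
20. 2442.857ms @ 57/7 + 128.571ms (3/7)
21. 2571.429ms @ 60/7 + 128.571ms (3/7)

note 9 onset = 45/14b = 964.286ms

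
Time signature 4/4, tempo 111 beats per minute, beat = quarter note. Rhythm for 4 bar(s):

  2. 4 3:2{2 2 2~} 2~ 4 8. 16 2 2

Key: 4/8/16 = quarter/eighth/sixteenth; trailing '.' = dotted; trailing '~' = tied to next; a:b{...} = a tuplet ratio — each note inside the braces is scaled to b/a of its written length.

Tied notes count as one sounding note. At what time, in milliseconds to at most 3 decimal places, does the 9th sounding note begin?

1. 0.0ms @ 0 + 1621.622ms (3)
2. 1621.622ms @ 3 + 540.541ms (1)
3. 2162.162ms @ 4 + 720.721ms (4/3)
4. 2882.883ms @ 16/3 + 720.721ms (4/3)
5. 3603.604ms @ 20/3 + 2342.342ms (13/3)
6. 5945.946ms @ 11 + 405.405ms (3/4)
7. 6351.351ms @ 47/4 + 135.135ms (1/4)
8. 6486.486ms @ 12 + 1081.081ms (2)
9. 7567.568ms @ 14 + 1081.081ms (2)

note 9 onset = 14b = 7567.568ms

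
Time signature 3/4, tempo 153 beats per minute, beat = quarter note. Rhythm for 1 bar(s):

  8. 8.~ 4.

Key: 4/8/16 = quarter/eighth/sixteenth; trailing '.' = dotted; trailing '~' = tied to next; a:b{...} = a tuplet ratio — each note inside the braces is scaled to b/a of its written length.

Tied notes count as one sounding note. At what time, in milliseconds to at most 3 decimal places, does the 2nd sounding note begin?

note 2 onset = 3/4b = 294.118ms

1. 0.0ms @ 0 + 294.118ms (3/4)
2. 294.118ms @ 3/4 + 882.353ms (9/4)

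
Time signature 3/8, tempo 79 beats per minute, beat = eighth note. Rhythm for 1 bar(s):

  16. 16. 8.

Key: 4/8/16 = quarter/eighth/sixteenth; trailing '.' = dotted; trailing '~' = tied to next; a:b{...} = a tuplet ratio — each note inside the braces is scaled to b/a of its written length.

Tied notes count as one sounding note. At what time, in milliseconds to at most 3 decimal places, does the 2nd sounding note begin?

1. 0.0ms @ 0 + 569.62ms (3/4)
2. 569.62ms @ 3/4 + 569.62ms (3/4)
3. 1139.241ms @ 3/2 + 1139.241ms (3/2)

note 2 onset = 3/4b = 569.62ms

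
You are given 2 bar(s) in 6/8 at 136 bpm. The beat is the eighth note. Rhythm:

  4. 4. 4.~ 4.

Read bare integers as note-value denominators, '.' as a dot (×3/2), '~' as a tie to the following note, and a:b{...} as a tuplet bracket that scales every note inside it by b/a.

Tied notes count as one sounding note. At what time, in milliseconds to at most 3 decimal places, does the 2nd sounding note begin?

note 2 onset = 3b = 1323.529ms

1. 0.0ms @ 0 + 1323.529ms (3)
2. 1323.529ms @ 3 + 1323.529ms (3)
3. 2647.059ms @ 6 + 2647.059ms (6)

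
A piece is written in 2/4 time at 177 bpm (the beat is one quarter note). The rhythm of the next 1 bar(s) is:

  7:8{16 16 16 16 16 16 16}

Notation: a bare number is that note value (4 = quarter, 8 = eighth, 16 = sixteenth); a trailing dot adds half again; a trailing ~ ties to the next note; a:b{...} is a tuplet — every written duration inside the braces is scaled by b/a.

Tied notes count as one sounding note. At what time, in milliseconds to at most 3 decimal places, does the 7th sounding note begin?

note 7 onset = 12/7b = 581.114ms

1. 0.0ms @ 0 + 96.852ms (2/7)
2. 96.852ms @ 2/7 + 96.852ms (2/7)
3. 193.705ms @ 4/7 + 96.852ms (2/7)
4. 290.557ms @ 6/7 + 96.852ms (2/7)
5. 387.409ms @ 8/7 + 96.852ms (2/7)
6. 484.262ms @ 10/7 + 96.852ms (2/7)
7. 581.114ms @ 12/7 + 96.852ms (2/7)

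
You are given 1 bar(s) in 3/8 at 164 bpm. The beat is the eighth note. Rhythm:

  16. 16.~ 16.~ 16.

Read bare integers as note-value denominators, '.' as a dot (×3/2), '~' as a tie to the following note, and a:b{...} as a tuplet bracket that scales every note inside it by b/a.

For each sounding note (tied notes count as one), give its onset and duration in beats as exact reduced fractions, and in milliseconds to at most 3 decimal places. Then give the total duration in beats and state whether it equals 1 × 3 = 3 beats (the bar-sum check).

1) 0.0ms=0b +274.39ms=3/4b
2) 274.39ms=3/4b +823.171ms=9/4b
Σ=3b of 3 (164bpm 3/8) — PASS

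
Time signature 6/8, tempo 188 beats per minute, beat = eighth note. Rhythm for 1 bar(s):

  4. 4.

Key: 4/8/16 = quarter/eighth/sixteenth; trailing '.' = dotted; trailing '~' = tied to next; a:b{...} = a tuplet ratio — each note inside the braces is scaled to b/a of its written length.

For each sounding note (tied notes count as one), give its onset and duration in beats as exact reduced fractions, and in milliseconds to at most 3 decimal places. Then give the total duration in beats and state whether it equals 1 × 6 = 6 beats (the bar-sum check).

1) 0.0ms=0b +957.447ms=3b
2) 957.447ms=3b +957.447ms=3b
Σ=6b of 6 (188bpm 6/8) — PASS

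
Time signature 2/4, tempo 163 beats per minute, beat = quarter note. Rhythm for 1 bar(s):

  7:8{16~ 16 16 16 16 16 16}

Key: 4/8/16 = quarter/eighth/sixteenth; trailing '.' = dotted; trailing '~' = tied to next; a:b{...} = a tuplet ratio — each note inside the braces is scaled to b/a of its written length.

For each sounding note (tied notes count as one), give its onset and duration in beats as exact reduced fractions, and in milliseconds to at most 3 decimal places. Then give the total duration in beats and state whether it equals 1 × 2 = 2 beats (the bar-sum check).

1) 0.0ms=0b +210.342ms=4/7b
2) 210.342ms=4/7b +105.171ms=2/7b
3) 315.513ms=6/7b +105.171ms=2/7b
4) 420.684ms=8/7b +105.171ms=2/7b
5) 525.855ms=10/7b +105.171ms=2/7b
6) 631.025ms=12/7b +105.171ms=2/7b
Σ=2b of 2 (163bpm 2/4) — PASS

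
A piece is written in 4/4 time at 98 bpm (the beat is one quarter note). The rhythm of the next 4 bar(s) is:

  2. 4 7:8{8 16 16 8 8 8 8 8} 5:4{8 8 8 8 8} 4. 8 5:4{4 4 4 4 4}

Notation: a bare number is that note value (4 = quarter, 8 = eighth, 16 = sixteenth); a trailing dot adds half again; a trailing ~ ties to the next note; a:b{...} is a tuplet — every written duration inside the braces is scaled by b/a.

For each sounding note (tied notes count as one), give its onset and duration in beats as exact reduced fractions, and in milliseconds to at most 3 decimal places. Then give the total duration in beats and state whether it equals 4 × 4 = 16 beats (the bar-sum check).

1) 0.0ms=0b +1836.735ms=3b
2) 1836.735ms=3b +612.245ms=1b
3) 2448.98ms=4b +349.854ms=4/7b
4) 2798.834ms=32/7b +174.927ms=2/7b
5) 2973.761ms=34/7b +174.927ms=2/7b
6) 3148.688ms=36/7b +349.854ms=4/7b
7) 3498.542ms=40/7b +349.854ms=4/7b
8) 3848.397ms=44/7b +349.854ms=4/7b
9) 4198.251ms=48/7b +349.854ms=4/7b
10) 4548.105ms=52/7b +349.854ms=4/7b
11) 4897.959ms=8b +244.898ms=2/5b
12) 5142.857ms=42/5b +244.898ms=2/5b
13) 5387.755ms=44/5b +244.898ms=2/5b
14) 5632.653ms=46/5b +244.898ms=2/5b
15) 5877.551ms=48/5b +244.898ms=2/5b
16) 6122.449ms=10b +918.367ms=3/2b
17) 7040.816ms=23/2b +306.122ms=1/2b
18) 7346.939ms=12b +489.796ms=4/5b
19) 7836.735ms=64/5b +489.796ms=4/5b
20) 8326.531ms=68/5b +489.796ms=4/5b
21) 8816.327ms=72/5b +489.796ms=4/5b
22) 9306.122ms=76/5b +489.796ms=4/5b
Σ=16b of 16 (98bpm 4/4) — PASS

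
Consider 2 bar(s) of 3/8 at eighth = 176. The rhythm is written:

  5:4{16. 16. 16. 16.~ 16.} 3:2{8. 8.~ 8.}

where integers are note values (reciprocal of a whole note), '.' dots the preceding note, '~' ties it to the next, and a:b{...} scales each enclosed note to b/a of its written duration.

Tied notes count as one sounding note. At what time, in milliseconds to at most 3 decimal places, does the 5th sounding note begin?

1. 0.0ms @ 0 + 204.545ms (3/5)
2. 204.545ms @ 3/5 + 204.545ms (3/5)
3. 409.091ms @ 6/5 + 204.545ms (3/5)
4. 613.636ms @ 9/5 + 409.091ms (6/5)
5. 1022.727ms @ 3 + 340.909ms (1)
6. 1363.636ms @ 4 + 681.818ms (2)

note 5 onset = 3b = 1022.727ms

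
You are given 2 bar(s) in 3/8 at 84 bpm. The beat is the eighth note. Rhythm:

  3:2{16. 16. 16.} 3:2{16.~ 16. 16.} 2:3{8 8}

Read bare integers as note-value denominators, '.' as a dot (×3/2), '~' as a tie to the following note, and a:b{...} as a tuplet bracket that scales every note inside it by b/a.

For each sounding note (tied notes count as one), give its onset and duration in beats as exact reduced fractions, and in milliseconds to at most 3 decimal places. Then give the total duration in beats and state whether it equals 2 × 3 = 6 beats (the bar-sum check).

1) 0.0ms=0b +357.143ms=1/2b
2) 357.143ms=1/2b +357.143ms=1/2b
3) 714.286ms=1b +357.143ms=1/2b
4) 1071.429ms=3/2b +714.286ms=1b
5) 1785.714ms=5/2b +357.143ms=1/2b
6) 2142.857ms=3b +1071.429ms=3/2b
7) 3214.286ms=9/2b +1071.429ms=3/2b
Σ=6b of 6 (84bpm 3/8) — PASS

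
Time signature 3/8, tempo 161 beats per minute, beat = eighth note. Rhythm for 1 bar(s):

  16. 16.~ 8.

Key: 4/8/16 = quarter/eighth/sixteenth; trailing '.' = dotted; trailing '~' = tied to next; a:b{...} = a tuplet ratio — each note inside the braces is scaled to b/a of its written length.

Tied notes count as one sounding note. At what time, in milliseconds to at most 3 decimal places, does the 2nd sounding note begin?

note 2 onset = 3/4b = 279.503ms

1. 0.0ms @ 0 + 279.503ms (3/4)
2. 279.503ms @ 3/4 + 838.509ms (9/4)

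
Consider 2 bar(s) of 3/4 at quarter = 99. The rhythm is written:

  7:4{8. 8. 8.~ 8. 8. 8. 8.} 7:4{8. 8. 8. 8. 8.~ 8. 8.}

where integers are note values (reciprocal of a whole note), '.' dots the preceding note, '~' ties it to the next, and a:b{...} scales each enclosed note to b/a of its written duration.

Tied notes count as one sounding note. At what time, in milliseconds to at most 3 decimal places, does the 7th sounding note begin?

note 7 onset = 3b = 1818.182ms

1. 0.0ms @ 0 + 259.74ms (3/7)
2. 259.74ms @ 3/7 + 259.74ms (3/7)
3. 519.481ms @ 6/7 + 519.481ms (6/7)
4. 1038.961ms @ 12/7 + 259.74ms (3/7)
5. 1298.701ms @ 15/7 + 259.74ms (3/7)
6. 1558.442ms @ 18/7 + 259.74ms (3/7)
7. 1818.182ms @ 3 + 259.74ms (3/7)
8. 2077.922ms @ 24/7 + 259.74ms (3/7)
9. 2337.662ms @ 27/7 + 259.74ms (3/7)
10. 2597.403ms @ 30/7 + 259.74ms (3/7)
11. 2857.143ms @ 33/7 + 519.481ms (6/7)
12. 3376.623ms @ 39/7 + 259.74ms (3/7)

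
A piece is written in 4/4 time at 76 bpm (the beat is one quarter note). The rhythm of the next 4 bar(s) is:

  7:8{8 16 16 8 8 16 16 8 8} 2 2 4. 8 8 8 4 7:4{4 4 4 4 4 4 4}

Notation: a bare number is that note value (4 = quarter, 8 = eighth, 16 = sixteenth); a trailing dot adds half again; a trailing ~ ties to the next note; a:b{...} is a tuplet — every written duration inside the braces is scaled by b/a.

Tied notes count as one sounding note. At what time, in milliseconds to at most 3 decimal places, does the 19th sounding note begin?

note 19 onset = 92/7b = 10375.94ms

1. 0.0ms @ 0 + 451.128ms (4/7)
2. 451.128ms @ 4/7 + 225.564ms (2/7)
3. 676.692ms @ 6/7 + 225.564ms (2/7)
4. 902.256ms @ 8/7 + 451.128ms (4/7)
5. 1353.383ms @ 12/7 + 451.128ms (4/7)
6. 1804.511ms @ 16/7 + 225.564ms (2/7)
7. 2030.075ms @ 18/7 + 225.564ms (2/7)
8. 2255.639ms @ 20/7 + 451.128ms (4/7)
9. 2706.767ms @ 24/7 + 451.128ms (4/7)
10. 3157.895ms @ 4 + 1578.947ms (2)
11. 4736.842ms @ 6 + 1578.947ms (2)
12. 6315.789ms @ 8 + 1184.211ms (3/2)
13. 7500.0ms @ 19/2 + 394.737ms (1/2)
14. 7894.737ms @ 10 + 394.737ms (1/2)
15. 8289.474ms @ 21/2 + 394.737ms (1/2)
16. 8684.211ms @ 11 + 789.474ms (1)
17. 9473.684ms @ 12 + 451.128ms (4/7)
18. 9924.812ms @ 88/7 + 451.128ms (4/7)
19. 10375.94ms @ 92/7 + 451.128ms (4/7)
20. 10827.068ms @ 96/7 + 451.128ms (4/7)
21. 11278.195ms @ 100/7 + 451.128ms (4/7)
22. 11729.323ms @ 104/7 + 451.128ms (4/7)
23. 12180.451ms @ 108/7 + 451.128ms (4/7)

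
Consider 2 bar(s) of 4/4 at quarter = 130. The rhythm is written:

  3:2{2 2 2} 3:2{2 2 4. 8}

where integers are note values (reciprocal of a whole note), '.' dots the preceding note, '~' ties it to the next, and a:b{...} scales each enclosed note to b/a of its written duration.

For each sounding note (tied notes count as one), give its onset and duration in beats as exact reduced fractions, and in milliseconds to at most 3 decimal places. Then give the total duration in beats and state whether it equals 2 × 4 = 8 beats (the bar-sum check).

1) 0.0ms=0b +615.385ms=4/3b
2) 615.385ms=4/3b +615.385ms=4/3b
3) 1230.769ms=8/3b +615.385ms=4/3b
4) 1846.154ms=4b +615.385ms=4/3b
5) 2461.538ms=16/3b +615.385ms=4/3b
6) 3076.923ms=20/3b +461.538ms=1b
7) 3538.462ms=23/3b +153.846ms=1/3b
Σ=8b of 8 (130bpm 4/4) — PASS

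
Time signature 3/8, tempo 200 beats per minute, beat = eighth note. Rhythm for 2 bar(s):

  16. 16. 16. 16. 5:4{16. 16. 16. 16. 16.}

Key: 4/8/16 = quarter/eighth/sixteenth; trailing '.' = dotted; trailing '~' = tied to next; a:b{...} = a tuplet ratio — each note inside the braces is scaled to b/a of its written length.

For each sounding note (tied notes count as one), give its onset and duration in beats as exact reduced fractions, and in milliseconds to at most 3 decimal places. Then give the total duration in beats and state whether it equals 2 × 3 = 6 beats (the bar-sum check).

1) 0.0ms=0b +225.0ms=3/4b
2) 225.0ms=3/4b +225.0ms=3/4b
3) 450.0ms=3/2b +225.0ms=3/4b
4) 675.0ms=9/4b +225.0ms=3/4b
5) 900.0ms=3b +180.0ms=3/5b
6) 1080.0ms=18/5b +180.0ms=3/5b
7) 1260.0ms=21/5b +180.0ms=3/5b
8) 1440.0ms=24/5b +180.0ms=3/5b
9) 1620.0ms=27/5b +180.0ms=3/5b
Σ=6b of 6 (200bpm 3/8) — PASS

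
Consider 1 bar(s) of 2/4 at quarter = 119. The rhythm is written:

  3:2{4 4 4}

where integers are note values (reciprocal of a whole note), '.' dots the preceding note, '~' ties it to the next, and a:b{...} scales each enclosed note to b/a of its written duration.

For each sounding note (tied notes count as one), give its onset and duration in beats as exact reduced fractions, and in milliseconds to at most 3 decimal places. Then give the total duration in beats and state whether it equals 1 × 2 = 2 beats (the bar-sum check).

1) 0.0ms=0b +336.134ms=2/3b
2) 336.134ms=2/3b +336.134ms=2/3b
3) 672.269ms=4/3b +336.134ms=2/3b
Σ=2b of 2 (119bpm 2/4) — PASS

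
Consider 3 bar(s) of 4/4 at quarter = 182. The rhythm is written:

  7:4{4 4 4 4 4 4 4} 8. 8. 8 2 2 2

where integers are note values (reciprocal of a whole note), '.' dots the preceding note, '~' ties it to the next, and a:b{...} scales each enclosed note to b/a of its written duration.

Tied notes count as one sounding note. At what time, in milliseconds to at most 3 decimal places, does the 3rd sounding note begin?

note 3 onset = 8/7b = 376.766ms

1. 0.0ms @ 0 + 188.383ms (4/7)
2. 188.383ms @ 4/7 + 188.383ms (4/7)
3. 376.766ms @ 8/7 + 188.383ms (4/7)
4. 565.149ms @ 12/7 + 188.383ms (4/7)
5. 753.532ms @ 16/7 + 188.383ms (4/7)
6. 941.915ms @ 20/7 + 188.383ms (4/7)
7. 1130.298ms @ 24/7 + 188.383ms (4/7)
8. 1318.681ms @ 4 + 247.253ms (3/4)
9. 1565.934ms @ 19/4 + 247.253ms (3/4)
10. 1813.187ms @ 11/2 + 164.835ms (1/2)
11. 1978.022ms @ 6 + 659.341ms (2)
12. 2637.363ms @ 8 + 659.341ms (2)
13. 3296.703ms @ 10 + 659.341ms (2)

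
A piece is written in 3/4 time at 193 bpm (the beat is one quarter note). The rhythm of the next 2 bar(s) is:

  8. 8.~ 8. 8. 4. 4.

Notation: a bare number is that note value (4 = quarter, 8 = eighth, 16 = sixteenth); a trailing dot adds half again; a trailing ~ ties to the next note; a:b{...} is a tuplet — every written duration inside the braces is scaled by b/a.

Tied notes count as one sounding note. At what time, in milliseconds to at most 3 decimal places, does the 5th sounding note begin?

1. 0.0ms @ 0 + 233.161ms (3/4)
2. 233.161ms @ 3/4 + 466.321ms (3/2)
3. 699.482ms @ 9/4 + 233.161ms (3/4)
4. 932.642ms @ 3 + 466.321ms (3/2)
5. 1398.964ms @ 9/2 + 466.321ms (3/2)

note 5 onset = 9/2b = 1398.964ms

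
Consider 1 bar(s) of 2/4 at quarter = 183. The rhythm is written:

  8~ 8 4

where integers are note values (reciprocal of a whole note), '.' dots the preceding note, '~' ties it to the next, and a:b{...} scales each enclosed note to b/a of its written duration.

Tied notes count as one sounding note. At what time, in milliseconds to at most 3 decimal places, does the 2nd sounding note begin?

note 2 onset = 1b = 327.869ms

1. 0.0ms @ 0 + 327.869ms (1)
2. 327.869ms @ 1 + 327.869ms (1)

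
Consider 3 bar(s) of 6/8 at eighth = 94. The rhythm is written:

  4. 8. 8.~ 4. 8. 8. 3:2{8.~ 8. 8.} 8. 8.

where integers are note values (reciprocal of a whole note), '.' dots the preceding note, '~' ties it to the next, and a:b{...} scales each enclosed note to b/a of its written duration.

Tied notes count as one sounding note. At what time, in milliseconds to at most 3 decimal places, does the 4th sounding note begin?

note 4 onset = 9b = 5744.681ms

1. 0.0ms @ 0 + 1914.894ms (3)
2. 1914.894ms @ 3 + 957.447ms (3/2)
3. 2872.34ms @ 9/2 + 2872.34ms (9/2)
4. 5744.681ms @ 9 + 957.447ms (3/2)
5. 6702.128ms @ 21/2 + 957.447ms (3/2)
6. 7659.574ms @ 12 + 1276.596ms (2)
7. 8936.17ms @ 14 + 638.298ms (1)
8. 9574.468ms @ 15 + 957.447ms (3/2)
9. 10531.915ms @ 33/2 + 957.447ms (3/2)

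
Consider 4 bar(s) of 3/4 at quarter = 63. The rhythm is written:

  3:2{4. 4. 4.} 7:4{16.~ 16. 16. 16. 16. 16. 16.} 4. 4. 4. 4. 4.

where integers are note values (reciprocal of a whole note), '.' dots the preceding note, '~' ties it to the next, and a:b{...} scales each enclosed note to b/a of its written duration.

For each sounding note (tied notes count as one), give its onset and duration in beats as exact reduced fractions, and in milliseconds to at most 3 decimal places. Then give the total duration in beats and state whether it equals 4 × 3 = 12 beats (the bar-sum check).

1) 0.0ms=0b +952.381ms=1b
2) 952.381ms=1b +952.381ms=1b
3) 1904.762ms=2b +952.381ms=1b
4) 2857.143ms=3b +408.163ms=3/7b
5) 3265.306ms=24/7b +204.082ms=3/14b
6) 3469.388ms=51/14b +204.082ms=3/14b
7) 3673.469ms=27/7b +204.082ms=3/14b
8) 3877.551ms=57/14b +204.082ms=3/14b
9) 4081.633ms=30/7b +204.082ms=3/14b
10) 4285.714ms=9/2b +1428.571ms=3/2b
11) 5714.286ms=6b +1428.571ms=3/2b
12) 7142.857ms=15/2b +1428.571ms=3/2b
13) 8571.429ms=9b +1428.571ms=3/2b
14) 10000.0ms=21/2b +1428.571ms=3/2b
Σ=12b of 12 (63bpm 3/4) — PASS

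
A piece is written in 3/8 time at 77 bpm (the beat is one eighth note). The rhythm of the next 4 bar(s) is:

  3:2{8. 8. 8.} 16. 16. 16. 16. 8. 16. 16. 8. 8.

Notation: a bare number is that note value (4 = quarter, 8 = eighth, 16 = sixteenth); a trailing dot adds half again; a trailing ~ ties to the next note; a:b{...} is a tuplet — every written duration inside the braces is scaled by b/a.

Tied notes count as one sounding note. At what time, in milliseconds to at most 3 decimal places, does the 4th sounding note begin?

1. 0.0ms @ 0 + 779.221ms (1)
2. 779.221ms @ 1 + 779.221ms (1)
3. 1558.442ms @ 2 + 779.221ms (1)
4. 2337.662ms @ 3 + 584.416ms (3/4)
5. 2922.078ms @ 15/4 + 584.416ms (3/4)
6. 3506.494ms @ 9/2 + 584.416ms (3/4)
7. 4090.909ms @ 21/4 + 584.416ms (3/4)
8. 4675.325ms @ 6 + 1168.831ms (3/2)
9. 5844.156ms @ 15/2 + 584.416ms (3/4)
10. 6428.571ms @ 33/4 + 584.416ms (3/4)
11. 7012.987ms @ 9 + 1168.831ms (3/2)
12. 8181.818ms @ 21/2 + 1168.831ms (3/2)

note 4 onset = 3b = 2337.662ms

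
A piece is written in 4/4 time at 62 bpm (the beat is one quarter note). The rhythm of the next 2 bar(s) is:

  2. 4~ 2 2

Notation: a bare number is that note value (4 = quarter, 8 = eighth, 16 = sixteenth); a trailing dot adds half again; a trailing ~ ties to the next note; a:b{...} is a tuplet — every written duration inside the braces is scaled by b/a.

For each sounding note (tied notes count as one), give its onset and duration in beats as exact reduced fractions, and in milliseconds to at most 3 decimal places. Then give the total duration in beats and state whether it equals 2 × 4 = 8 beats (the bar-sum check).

1) 0.0ms=0b +2903.226ms=3b
2) 2903.226ms=3b +2903.226ms=3b
3) 5806.452ms=6b +1935.484ms=2b
Σ=8b of 8 (62bpm 4/4) — PASS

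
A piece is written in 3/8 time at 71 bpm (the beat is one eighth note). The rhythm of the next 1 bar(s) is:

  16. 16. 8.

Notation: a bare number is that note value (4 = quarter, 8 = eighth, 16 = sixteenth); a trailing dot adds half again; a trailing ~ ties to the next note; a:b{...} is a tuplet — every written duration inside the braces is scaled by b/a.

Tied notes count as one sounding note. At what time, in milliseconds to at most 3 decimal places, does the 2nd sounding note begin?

1. 0.0ms @ 0 + 633.803ms (3/4)
2. 633.803ms @ 3/4 + 633.803ms (3/4)
3. 1267.606ms @ 3/2 + 1267.606ms (3/2)

note 2 onset = 3/4b = 633.803ms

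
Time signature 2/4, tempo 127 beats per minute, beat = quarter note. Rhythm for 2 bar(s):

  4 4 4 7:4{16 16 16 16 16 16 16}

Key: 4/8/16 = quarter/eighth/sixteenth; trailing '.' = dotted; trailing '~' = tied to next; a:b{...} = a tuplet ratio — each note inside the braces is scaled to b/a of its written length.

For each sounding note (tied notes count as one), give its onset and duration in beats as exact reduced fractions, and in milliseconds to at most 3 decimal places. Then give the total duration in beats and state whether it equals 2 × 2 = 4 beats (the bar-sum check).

1) 0.0ms=0b +472.441ms=1b
2) 472.441ms=1b +472.441ms=1b
3) 944.882ms=2b +472.441ms=1b
4) 1417.323ms=3b +67.492ms=1/7b
5) 1484.814ms=22/7b +67.492ms=1/7b
6) 1552.306ms=23/7b +67.492ms=1/7b
7) 1619.798ms=24/7b +67.492ms=1/7b
8) 1687.289ms=25/7b +67.492ms=1/7b
9) 1754.781ms=26/7b +67.492ms=1/7b
10) 1822.272ms=27/7b +67.492ms=1/7b
Σ=4b of 4 (127bpm 2/4) — PASS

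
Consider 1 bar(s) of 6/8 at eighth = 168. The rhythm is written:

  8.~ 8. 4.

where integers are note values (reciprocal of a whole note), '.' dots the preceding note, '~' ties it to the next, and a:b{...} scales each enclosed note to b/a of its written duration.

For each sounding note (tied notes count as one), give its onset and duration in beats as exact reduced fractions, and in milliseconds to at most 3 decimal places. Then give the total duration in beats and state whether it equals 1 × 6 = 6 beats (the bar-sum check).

1) 0.0ms=0b +1071.429ms=3b
2) 1071.429ms=3b +1071.429ms=3b
Σ=6b of 6 (168bpm 6/8) — PASS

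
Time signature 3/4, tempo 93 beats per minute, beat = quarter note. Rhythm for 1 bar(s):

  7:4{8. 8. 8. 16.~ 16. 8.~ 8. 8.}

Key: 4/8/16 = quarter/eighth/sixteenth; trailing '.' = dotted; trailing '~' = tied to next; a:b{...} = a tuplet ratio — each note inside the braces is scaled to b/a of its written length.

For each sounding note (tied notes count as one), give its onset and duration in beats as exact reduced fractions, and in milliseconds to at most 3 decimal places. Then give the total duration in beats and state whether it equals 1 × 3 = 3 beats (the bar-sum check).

1) 0.0ms=0b +276.498ms=3/7b
2) 276.498ms=3/7b +276.498ms=3/7b
3) 552.995ms=6/7b +276.498ms=3/7b
4) 829.493ms=9/7b +276.498ms=3/7b
5) 1105.991ms=12/7b +552.995ms=6/7b
6) 1658.986ms=18/7b +276.498ms=3/7b
Σ=3b of 3 (93bpm 3/4) — PASS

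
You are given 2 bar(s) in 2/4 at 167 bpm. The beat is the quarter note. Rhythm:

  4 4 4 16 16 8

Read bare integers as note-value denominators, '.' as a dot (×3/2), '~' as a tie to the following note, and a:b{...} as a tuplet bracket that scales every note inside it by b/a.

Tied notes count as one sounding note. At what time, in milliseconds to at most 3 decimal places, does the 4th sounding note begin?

1. 0.0ms @ 0 + 359.281ms (1)
2. 359.281ms @ 1 + 359.281ms (1)
3. 718.563ms @ 2 + 359.281ms (1)
4. 1077.844ms @ 3 + 89.82ms (1/4)
5. 1167.665ms @ 13/4 + 89.82ms (1/4)
6. 1257.485ms @ 7/2 + 179.641ms (1/2)

note 4 onset = 3b = 1077.844ms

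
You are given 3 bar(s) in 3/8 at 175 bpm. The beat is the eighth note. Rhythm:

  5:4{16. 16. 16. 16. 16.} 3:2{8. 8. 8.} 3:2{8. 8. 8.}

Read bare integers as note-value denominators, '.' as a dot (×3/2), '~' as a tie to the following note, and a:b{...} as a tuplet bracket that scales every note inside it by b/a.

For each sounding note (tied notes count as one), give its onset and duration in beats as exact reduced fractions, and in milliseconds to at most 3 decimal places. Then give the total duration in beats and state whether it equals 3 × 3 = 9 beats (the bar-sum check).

1) 0.0ms=0b +205.714ms=3/5b
2) 205.714ms=3/5b +205.714ms=3/5b
3) 411.429ms=6/5b +205.714ms=3/5b
4) 617.143ms=9/5b +205.714ms=3/5b
5) 822.857ms=12/5b +205.714ms=3/5b
6) 1028.571ms=3b +342.857ms=1b
7) 1371.429ms=4b +342.857ms=1b
8) 1714.286ms=5b +342.857ms=1b
9) 2057.143ms=6b +342.857ms=1b
10) 2400.0ms=7b +342.857ms=1b
11) 2742.857ms=8b +342.857ms=1b
Σ=9b of 9 (175bpm 3/8) — PASS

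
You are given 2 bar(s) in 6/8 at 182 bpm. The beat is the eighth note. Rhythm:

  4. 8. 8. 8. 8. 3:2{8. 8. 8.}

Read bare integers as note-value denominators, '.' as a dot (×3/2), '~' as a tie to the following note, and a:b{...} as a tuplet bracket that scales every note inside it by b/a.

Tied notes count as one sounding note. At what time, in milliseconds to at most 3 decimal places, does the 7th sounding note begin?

note 7 onset = 10b = 3296.703ms

1. 0.0ms @ 0 + 989.011ms (3)
2. 989.011ms @ 3 + 494.505ms (3/2)
3. 1483.516ms @ 9/2 + 494.505ms (3/2)
4. 1978.022ms @ 6 + 494.505ms (3/2)
5. 2472.527ms @ 15/2 + 494.505ms (3/2)
6. 2967.033ms @ 9 + 329.67ms (1)
7. 3296.703ms @ 10 + 329.67ms (1)
8. 3626.374ms @ 11 + 329.67ms (1)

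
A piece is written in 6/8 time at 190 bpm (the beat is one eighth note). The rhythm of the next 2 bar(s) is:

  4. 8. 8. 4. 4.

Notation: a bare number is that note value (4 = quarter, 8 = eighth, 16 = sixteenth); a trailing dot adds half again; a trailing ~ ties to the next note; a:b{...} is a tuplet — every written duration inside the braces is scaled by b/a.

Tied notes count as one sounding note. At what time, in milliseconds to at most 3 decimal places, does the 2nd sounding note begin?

1. 0.0ms @ 0 + 947.368ms (3)
2. 947.368ms @ 3 + 473.684ms (3/2)
3. 1421.053ms @ 9/2 + 473.684ms (3/2)
4. 1894.737ms @ 6 + 947.368ms (3)
5. 2842.105ms @ 9 + 947.368ms (3)

note 2 onset = 3b = 947.368ms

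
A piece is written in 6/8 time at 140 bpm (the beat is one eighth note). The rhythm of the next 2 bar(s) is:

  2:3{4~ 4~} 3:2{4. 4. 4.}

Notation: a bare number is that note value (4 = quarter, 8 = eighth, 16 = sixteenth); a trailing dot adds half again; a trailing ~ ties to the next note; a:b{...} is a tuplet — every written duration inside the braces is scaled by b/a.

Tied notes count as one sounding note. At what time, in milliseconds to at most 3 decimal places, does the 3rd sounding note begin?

1. 0.0ms @ 0 + 3428.571ms (8)
2. 3428.571ms @ 8 + 857.143ms (2)
3. 4285.714ms @ 10 + 857.143ms (2)

note 3 onset = 10b = 4285.714ms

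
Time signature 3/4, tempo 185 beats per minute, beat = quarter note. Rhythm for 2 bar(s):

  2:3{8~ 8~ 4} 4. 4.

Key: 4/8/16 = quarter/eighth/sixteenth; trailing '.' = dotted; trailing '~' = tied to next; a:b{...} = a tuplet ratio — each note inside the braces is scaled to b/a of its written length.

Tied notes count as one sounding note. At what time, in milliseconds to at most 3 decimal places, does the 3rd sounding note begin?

note 3 onset = 9/2b = 1459.459ms

1. 0.0ms @ 0 + 972.973ms (3)
2. 972.973ms @ 3 + 486.486ms (3/2)
3. 1459.459ms @ 9/2 + 486.486ms (3/2)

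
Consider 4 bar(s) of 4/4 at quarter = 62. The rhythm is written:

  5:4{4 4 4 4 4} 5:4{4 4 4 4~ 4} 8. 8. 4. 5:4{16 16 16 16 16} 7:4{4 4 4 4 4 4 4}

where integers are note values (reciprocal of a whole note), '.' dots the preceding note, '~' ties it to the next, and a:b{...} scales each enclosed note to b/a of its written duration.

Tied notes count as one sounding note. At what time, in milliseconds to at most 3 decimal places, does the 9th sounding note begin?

note 9 onset = 32/5b = 6193.548ms

1. 0.0ms @ 0 + 774.194ms (4/5)
2. 774.194ms @ 4/5 + 774.194ms (4/5)
3. 1548.387ms @ 8/5 + 774.194ms (4/5)
4. 2322.581ms @ 12/5 + 774.194ms (4/5)
5. 3096.774ms @ 16/5 + 774.194ms (4/5)
6. 3870.968ms @ 4 + 774.194ms (4/5)
7. 4645.161ms @ 24/5 + 774.194ms (4/5)
8. 5419.355ms @ 28/5 + 774.194ms (4/5)
9. 6193.548ms @ 32/5 + 1548.387ms (8/5)
10. 7741.935ms @ 8 + 725.806ms (3/4)
11. 8467.742ms @ 35/4 + 725.806ms (3/4)
12. 9193.548ms @ 19/2 + 1451.613ms (3/2)
13. 10645.161ms @ 11 + 193.548ms (1/5)
14. 10838.71ms @ 56/5 + 193.548ms (1/5)
15. 11032.258ms @ 57/5 + 193.548ms (1/5)
16. 11225.806ms @ 58/5 + 193.548ms (1/5)
17. 11419.355ms @ 59/5 + 193.548ms (1/5)
18. 11612.903ms @ 12 + 552.995ms (4/7)
19. 12165.899ms @ 88/7 + 552.995ms (4/7)
20. 12718.894ms @ 92/7 + 552.995ms (4/7)
21. 13271.889ms @ 96/7 + 552.995ms (4/7)
22. 13824.885ms @ 100/7 + 552.995ms (4/7)
23. 14377.88ms @ 104/7 + 552.995ms (4/7)
24. 14930.876ms @ 108/7 + 552.995ms (4/7)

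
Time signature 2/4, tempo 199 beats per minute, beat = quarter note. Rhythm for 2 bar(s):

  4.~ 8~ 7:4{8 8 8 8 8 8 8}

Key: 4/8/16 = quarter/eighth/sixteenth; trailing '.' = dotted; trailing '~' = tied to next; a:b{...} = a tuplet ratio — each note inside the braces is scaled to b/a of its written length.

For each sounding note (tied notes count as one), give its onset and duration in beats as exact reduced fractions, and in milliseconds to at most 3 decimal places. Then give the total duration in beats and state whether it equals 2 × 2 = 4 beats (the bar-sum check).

1) 0.0ms=0b +689.16ms=16/7b
2) 689.16ms=16/7b +86.145ms=2/7b
3) 775.305ms=18/7b +86.145ms=2/7b
4) 861.45ms=20/7b +86.145ms=2/7b
5) 947.595ms=22/7b +86.145ms=2/7b
6) 1033.74ms=24/7b +86.145ms=2/7b
7) 1119.885ms=26/7b +86.145ms=2/7b
Σ=4b of 4 (199bpm 2/4) — PASS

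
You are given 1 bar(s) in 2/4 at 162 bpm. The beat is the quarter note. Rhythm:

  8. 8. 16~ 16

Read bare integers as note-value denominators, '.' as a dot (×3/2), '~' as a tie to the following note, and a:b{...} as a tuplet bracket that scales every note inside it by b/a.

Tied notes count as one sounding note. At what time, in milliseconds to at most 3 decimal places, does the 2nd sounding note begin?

1. 0.0ms @ 0 + 277.778ms (3/4)
2. 277.778ms @ 3/4 + 277.778ms (3/4)
3. 555.556ms @ 3/2 + 185.185ms (1/2)

note 2 onset = 3/4b = 277.778ms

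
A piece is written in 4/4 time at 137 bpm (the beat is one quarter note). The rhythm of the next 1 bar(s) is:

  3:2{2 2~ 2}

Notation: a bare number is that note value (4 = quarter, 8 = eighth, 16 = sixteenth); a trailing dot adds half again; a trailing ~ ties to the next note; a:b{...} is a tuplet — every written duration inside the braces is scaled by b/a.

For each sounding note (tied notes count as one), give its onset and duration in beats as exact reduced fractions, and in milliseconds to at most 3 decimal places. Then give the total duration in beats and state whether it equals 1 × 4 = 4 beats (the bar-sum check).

1) 0.0ms=0b +583.942ms=4/3b
2) 583.942ms=4/3b +1167.883ms=8/3b
Σ=4b of 4 (137bpm 4/4) — PASS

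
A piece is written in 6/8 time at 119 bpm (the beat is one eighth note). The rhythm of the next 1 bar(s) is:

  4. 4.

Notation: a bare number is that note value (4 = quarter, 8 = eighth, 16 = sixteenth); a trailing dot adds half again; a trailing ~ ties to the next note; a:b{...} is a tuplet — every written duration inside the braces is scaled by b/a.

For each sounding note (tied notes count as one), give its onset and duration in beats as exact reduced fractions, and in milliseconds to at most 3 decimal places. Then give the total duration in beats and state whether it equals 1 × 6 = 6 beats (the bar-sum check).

1) 0.0ms=0b +1512.605ms=3b
2) 1512.605ms=3b +1512.605ms=3b
Σ=6b of 6 (119bpm 6/8) — PASS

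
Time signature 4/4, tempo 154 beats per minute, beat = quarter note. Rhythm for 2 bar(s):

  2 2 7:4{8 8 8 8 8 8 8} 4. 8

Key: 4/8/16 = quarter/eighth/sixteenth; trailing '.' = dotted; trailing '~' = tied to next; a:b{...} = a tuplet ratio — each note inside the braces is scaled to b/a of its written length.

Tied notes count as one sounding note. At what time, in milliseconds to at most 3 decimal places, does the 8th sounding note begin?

note 8 onset = 38/7b = 2115.028ms

1. 0.0ms @ 0 + 779.221ms (2)
2. 779.221ms @ 2 + 779.221ms (2)
3. 1558.442ms @ 4 + 111.317ms (2/7)
4. 1669.759ms @ 30/7 + 111.317ms (2/7)
5. 1781.076ms @ 32/7 + 111.317ms (2/7)
6. 1892.393ms @ 34/7 + 111.317ms (2/7)
7. 2003.711ms @ 36/7 + 111.317ms (2/7)
8. 2115.028ms @ 38/7 + 111.317ms (2/7)
9. 2226.345ms @ 40/7 + 111.317ms (2/7)
10. 2337.662ms @ 6 + 584.416ms (3/2)
11. 2922.078ms @ 15/2 + 194.805ms (1/2)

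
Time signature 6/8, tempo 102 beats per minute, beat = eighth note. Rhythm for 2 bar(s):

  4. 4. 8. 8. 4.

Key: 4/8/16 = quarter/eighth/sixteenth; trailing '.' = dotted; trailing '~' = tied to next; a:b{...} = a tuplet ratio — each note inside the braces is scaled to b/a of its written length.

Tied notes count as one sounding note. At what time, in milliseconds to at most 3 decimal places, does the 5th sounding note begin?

1. 0.0ms @ 0 + 1764.706ms (3)
2. 1764.706ms @ 3 + 1764.706ms (3)
3. 3529.412ms @ 6 + 882.353ms (3/2)
4. 4411.765ms @ 15/2 + 882.353ms (3/2)
5. 5294.118ms @ 9 + 1764.706ms (3)

note 5 onset = 9b = 5294.118ms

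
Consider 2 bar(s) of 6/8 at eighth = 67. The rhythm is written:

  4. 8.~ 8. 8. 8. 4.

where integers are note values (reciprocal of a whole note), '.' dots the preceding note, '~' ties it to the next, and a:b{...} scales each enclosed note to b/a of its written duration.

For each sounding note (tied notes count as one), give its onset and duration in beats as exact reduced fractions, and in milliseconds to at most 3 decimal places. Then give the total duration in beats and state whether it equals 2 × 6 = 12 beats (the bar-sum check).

1) 0.0ms=0b +2686.567ms=3b
2) 2686.567ms=3b +2686.567ms=3b
3) 5373.134ms=6b +1343.284ms=3/2b
4) 6716.418ms=15/2b +1343.284ms=3/2b
5) 8059.701ms=9b +2686.567ms=3b
Σ=12b of 12 (67bpm 6/8) — PASS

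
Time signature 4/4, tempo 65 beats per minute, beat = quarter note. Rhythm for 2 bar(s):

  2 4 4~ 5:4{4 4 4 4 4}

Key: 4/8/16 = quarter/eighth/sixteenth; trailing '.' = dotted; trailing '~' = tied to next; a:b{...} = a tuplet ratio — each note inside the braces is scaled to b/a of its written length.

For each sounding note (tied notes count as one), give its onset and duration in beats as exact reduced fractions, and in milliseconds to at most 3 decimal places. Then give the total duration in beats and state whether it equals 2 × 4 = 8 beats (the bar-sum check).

1) 0.0ms=0b +1846.154ms=2b
2) 1846.154ms=2b +923.077ms=1b
3) 2769.231ms=3b +1661.538ms=9/5b
4) 4430.769ms=24/5b +738.462ms=4/5b
5) 5169.231ms=28/5b +738.462ms=4/5b
6) 5907.692ms=32/5b +738.462ms=4/5b
7) 6646.154ms=36/5b +738.462ms=4/5b
Σ=8b of 8 (65bpm 4/4) — PASS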